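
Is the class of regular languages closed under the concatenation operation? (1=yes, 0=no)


Regular languages are closed under:
- Union (DFA product construction)
- Intersection (DFA product construction)
- Complement (swap accept/reject states)
- Concatenation (NFA construction)
- Kleene star (NFA construction)
concatenation is in this list
Therefore: closed

1


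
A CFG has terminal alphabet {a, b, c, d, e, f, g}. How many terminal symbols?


Terminal symbols: a, b, c, d, e, f, g
Counting each: a (#1), b (#2), c (#3), d (#4), e (#5), f (#6), g (#7)
Total = 7

7


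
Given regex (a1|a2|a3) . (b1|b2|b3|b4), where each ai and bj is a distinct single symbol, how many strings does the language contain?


First group: 3 alternatives
Second group: 4 alternatives
Concatenation: each choice from group 1 pairs with each from group 2
Total = 3 x 4 = 12

12


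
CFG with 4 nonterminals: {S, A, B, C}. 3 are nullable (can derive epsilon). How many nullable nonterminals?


Nonterminals: {S, A, B, C}
A nonterminal is nullable if it can derive epsilon
Counting nullable nonterminals: 3
Total nullable = 3

3


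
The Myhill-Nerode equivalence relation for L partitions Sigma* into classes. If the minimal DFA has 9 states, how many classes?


Myhill-Nerode theorem:
Number of equivalence classes = number of states in minimal DFA
Minimal DFA states = 9
Therefore equivalence classes = 9

9


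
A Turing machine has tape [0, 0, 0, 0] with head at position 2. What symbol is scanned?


Tape: [0, 0, 0, 0]
Positions: 0 1 2 3
Values:    0 0 0 0
Head at position 2
tape[2] = 0

0


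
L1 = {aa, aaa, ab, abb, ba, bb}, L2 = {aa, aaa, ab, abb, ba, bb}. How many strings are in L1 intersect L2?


L1 = {aa, aaa, ab, abb, ba, bb}
L2 = {aa, aaa, ab, abb, ba, bb}
Checking each string in L1 against L2:
  'aa': in L2? Yes
  'aaa': in L2? Yes
  'ab': in L2? Yes
  'abb': in L2? Yes
  'ba': in L2? Yes
  'bb': in L2? Yes
Intersection = {aa, aaa, ab, abb, ba, bb}
|L1 ∩ L2| = 6

6


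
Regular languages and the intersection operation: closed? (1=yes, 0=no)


Regular languages are closed under all standard operations:
- Union: Yes (product construction)
- Intersection: Yes (product construction)
- Complement: Yes (swap accept/reject)
- Concatenation: Yes (NFA construction)
Operation: intersection -> Closed

1


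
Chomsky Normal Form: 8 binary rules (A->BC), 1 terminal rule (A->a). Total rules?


CNF allows two rule forms:
  A -> BC (binary): 8 rules
  A -> a (terminal): 1 rule
Total = 8 + 1 = 9

9


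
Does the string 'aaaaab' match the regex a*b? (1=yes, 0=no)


Pattern: a*b
String: 'aaaaab'
Pattern requires: zero or more 'a's followed by exactly one 'b'
Found 5 leading 'a's
Remaining: 'b'
Remaining is exactly 'b' -> match
Result: 1

1


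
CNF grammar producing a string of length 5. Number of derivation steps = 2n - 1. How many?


Chomsky Normal Form derivation:
String length n = 5
Each step either:
  - Splits a nonterminal into two (n-1 such steps)
  - Converts a nonterminal to terminal (n such steps)
Total = (n-1) + n = 2n - 1
= 2(5) - 1
= 10 - 1
= 9

9


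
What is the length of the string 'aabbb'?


String: 'aabbb'
Counting characters:
  'a' appears 2 time(s)
  'b' appears 3 time(s)
Total length = 2 + 3 = 5

5


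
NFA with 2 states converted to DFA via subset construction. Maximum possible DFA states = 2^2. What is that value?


NFA has 2 states
Subset construction: each DFA state = subset of NFA states
Maximum subsets = 2^2
2^2 = 4

4


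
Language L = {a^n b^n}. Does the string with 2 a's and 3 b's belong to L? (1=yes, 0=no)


Language requires equal numbers of a's and b's
PDA pushes for each 'a', pops for each 'b'
Number of a's = 2
Number of b's = 3
2 != 3 -> Reject

0


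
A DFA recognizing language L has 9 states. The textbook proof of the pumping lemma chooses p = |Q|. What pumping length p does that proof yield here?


Pumping lemma for regular languages (standard proof):
Take p = |Q|, the number of DFA states.
Any string of length >= |Q| passes through |Q|+1 states while reading its first |Q| symbols,
so by pigeonhole some state repeats, giving the loop that can be pumped.
Here |Q| = 9
Therefore the proof uses p = 9

9


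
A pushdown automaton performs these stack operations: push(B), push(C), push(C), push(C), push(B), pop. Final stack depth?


Tracing stack operations:
  push(B) -> stack = [B], depth=1
  push(C) -> stack = [B,C], depth=2
  push(C) -> stack = [B,C,C], depth=3
  push(C) -> stack = [B,C,C,C], depth=4
  push(B) -> stack = [B,C,C,C,B], depth=5
  pop -> removed B, stack = [B,C,C,C], depth=4
Final depth = 4

4


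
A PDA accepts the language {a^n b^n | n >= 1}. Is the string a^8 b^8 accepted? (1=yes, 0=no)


Language requires equal numbers of a's and b's
PDA pushes for each 'a', pops for each 'b'
Number of a's = 8
Number of b's = 8
8 == 8 -> Accept

1


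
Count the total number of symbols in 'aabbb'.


String: 'aabbb'
Counting characters:
  'a' appears 2 time(s)
  'b' appears 3 time(s)
Total length = 2 + 3 = 5

5


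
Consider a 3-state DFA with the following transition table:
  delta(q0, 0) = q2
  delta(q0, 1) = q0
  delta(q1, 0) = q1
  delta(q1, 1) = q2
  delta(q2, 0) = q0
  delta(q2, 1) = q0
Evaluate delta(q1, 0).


Looking up transition function:
delta(q1, 0) in the table
Row: q1, Column: 0
Result: q1

q1


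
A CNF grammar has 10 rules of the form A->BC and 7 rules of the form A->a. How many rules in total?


CNF allows two rule forms:
  A -> BC (binary): 10 rules
  A -> a (terminal): 7 rules
Total = 10 + 7 = 17

17


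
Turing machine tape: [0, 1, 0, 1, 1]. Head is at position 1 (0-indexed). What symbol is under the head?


Tape: [0, 1, 0, 1, 1]
Positions: 0 1 2 3 4
Values:    0 1 0 1 1
Head at position 1
tape[1] = 1

1


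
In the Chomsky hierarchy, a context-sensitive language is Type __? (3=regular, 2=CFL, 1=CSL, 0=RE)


Chomsky hierarchy levels:
  Type 3: Regular (DFA/NFA/regex)
  Type 2: Context-free (PDA)
  Type 1: Context-sensitive
  Type 0: Recursively enumerable (TM)
'context-sensitive' corresponds to Type 1

1


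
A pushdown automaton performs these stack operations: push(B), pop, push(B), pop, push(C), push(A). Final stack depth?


Tracing stack operations:
  push(B) -> stack = [B], depth=1
  pop -> removed B, stack = [], depth=0
  push(B) -> stack = [B], depth=1
  pop -> removed B, stack = [], depth=0
  push(C) -> stack = [C], depth=1
  push(A) -> stack = [C,A], depth=2
Final depth = 2

2


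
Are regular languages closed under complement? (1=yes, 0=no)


Regular languages are closed under:
- Union (DFA product construction)
- Intersection (DFA product construction)
- Complement (swap accept/reject states)
- Concatenation (NFA construction)
- Kleene star (NFA construction)
complement is in this list
Therefore: closed

1


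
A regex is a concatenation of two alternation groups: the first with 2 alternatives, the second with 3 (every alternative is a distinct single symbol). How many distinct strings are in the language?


First group: 2 alternatives
Second group: 3 alternatives
Concatenation: each choice from group 1 pairs with each from group 2
Total = 2 x 3 = 6

6


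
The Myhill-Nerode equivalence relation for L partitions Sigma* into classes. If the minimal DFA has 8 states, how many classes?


Myhill-Nerode theorem:
Number of equivalence classes = number of states in minimal DFA
Minimal DFA states = 8
Therefore equivalence classes = 8

8


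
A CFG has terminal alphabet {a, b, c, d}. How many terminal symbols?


Terminal symbols: a, b, c, d
Counting each: a (#1), b (#2), c (#3), d (#4)
Total = 4

4


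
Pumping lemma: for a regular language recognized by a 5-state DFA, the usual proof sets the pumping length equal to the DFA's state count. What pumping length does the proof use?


Pumping lemma for regular languages (standard proof):
Take p = |Q|, the number of DFA states.
Any string of length >= |Q| passes through |Q|+1 states while reading its first |Q| symbols,
so by pigeonhole some state repeats, giving the loop that can be pumped.
Here |Q| = 5
Therefore the proof uses p = 5

5


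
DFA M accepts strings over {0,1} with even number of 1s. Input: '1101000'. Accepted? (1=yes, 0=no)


DFA has 2 states: q_even (start, accept=yes) and q_odd
Processing string '1101000' character by character:
  Position 0: read '1', 1-count=1 -> q_odd
  Position 1: read '1', 1-count=2 -> q_even
  Position 2: read '0', 1-count=2 -> q_even (no change)
  Position 3: read '1', 1-count=3 -> q_odd
  Position 4: read '0', 1-count=3 -> q_odd (no change)
  Position 5: read '0', 1-count=3 -> q_odd (no change)
  Position 6: read '0', 1-count=3 -> q_odd (no change)
Final state: q_odd, total 1s = 3 (odd); the DFA requires an even count -> reject

0


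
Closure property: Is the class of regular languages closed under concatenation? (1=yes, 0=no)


Regular languages are closed under all standard operations:
- Union: Yes (product construction)
- Intersection: Yes (product construction)
- Complement: Yes (swap accept/reject)
- Concatenation: Yes (NFA construction)
Operation: concatenation -> Closed

1


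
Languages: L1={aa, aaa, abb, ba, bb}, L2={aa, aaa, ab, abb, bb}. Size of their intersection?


L1 = {aa, aaa, abb, ba, bb}
L2 = {aa, aaa, ab, abb, bb}
Checking each string in L1 against L2:
  'aa': in L2? Yes
  'aaa': in L2? Yes
  'abb': in L2? Yes
  'ba': in L2? No
  'bb': in L2? Yes
Intersection = {aa, aaa, abb, bb}
|L1 ∩ L2| = 4

4


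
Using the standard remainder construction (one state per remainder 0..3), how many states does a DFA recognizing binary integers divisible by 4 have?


Divisibility by 4 is tracked via the remainder mod 4: 0, 1, ..., 3
The construction assigns one state to each remainder
Number of remainders = 4

4


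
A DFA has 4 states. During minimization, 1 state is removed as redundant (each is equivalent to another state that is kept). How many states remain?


Original DFA: 4 states
Redundant states removed: 1
Minimized states = original - removed
= 4 - 1
= 3

3


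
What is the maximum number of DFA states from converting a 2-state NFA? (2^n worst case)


NFA has 2 states
Subset construction: each DFA state = subset of NFA states
Maximum subsets = 2^2
2^2 = 4

4


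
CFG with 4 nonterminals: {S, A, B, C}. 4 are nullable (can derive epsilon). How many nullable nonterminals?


Nonterminals: {S, A, B, C}
A nonterminal is nullable if it can derive epsilon
Counting nullable nonterminals: 4
Total nullable = 4

4


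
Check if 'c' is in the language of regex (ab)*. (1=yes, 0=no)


Pattern: (ab)*
String: 'c'
Pattern requires: zero or more repetitions of 'ab'
Length 1 is odd -> cannot be (ab)* -> no match
Result: 0

0


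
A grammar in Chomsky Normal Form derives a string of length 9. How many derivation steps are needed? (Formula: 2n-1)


Chomsky Normal Form derivation:
String length n = 9
Each step either:
  - Splits a nonterminal into two (n-1 such steps)
  - Converts a nonterminal to terminal (n such steps)
Total = (n-1) + n = 2n - 1
= 2(9) - 1
= 18 - 1
= 17

17


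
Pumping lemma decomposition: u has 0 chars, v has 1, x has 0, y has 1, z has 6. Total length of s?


|s| = |u| + |v| + |x| + |y| + |z|
= 0 + 1 + 0 + 1 + 6
= 1 + 0 + 7
= 1 + 7
= 8

8


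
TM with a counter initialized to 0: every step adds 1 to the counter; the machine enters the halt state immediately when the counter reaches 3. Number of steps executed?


Counter starts at 0. Counting sequence:
  Step 1: counter = 1
  Step 2: counter = 2
  Step 3: counter = 3
Counter reached 3 -> halt
Total steps = 3

3


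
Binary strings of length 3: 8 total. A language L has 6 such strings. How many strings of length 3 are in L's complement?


Alphabet: {0,1}
String length: 3
Total strings of length 3 = 2^3 = 8
Strings in L = 6
Complement = total - |L|
= 8 - 6
= 2

2


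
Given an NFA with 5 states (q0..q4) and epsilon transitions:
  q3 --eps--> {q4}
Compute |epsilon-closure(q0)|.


Starting from q0
Initialize closure = {q0}
q0 has no outgoing epsilon transitions -> nothing to add
Final closure: {q0}
Size = 1

1


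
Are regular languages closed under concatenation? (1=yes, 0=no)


Regular languages are closed under all standard operations:
- Union: Yes (product construction)
- Intersection: Yes (product construction)
- Complement: Yes (swap accept/reject)
- Concatenation: Yes (NFA construction)
Operation: concatenation -> Closed

1


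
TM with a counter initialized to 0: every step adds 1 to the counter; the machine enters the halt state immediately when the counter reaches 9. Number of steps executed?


Counter starts at 0. Counting sequence:
  Step 1: counter = 1
  Step 2: counter = 2
  Step 3: counter = 3
  Step 4: counter = 4
  Step 5: counter = 5
  Step 6: counter = 6
  ...
  Step 9: counter = 9
Counter reached 9 -> halt
Total steps = 9

9


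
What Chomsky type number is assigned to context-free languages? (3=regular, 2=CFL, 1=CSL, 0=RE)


Chomsky hierarchy levels:
  Type 3: Regular (DFA/NFA/regex)
  Type 2: Context-free (PDA)
  Type 1: Context-sensitive
  Type 0: Recursively enumerable (TM)
'context-free' corresponds to Type 2

2


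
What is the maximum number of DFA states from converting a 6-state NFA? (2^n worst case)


NFA has 6 states
Subset construction: each DFA state = subset of NFA states
Maximum subsets = 2^6
2^6 = 64

64


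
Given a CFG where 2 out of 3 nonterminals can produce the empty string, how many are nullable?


Nonterminals: {S, A, B}
A nonterminal is nullable if it can derive epsilon
Counting nullable nonterminals: 2
Total nullable = 2

2


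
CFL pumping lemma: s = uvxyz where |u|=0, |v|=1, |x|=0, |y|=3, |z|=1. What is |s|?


|s| = |u| + |v| + |x| + |y| + |z|
= 0 + 1 + 0 + 3 + 1
= 1 + 0 + 4
= 1 + 4
= 5

5


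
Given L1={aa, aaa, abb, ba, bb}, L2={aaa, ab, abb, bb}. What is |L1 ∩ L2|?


L1 = {aa, aaa, abb, ba, bb}
L2 = {aaa, ab, abb, bb}
Checking each string in L1 against L2:
  'aa': in L2? No
  'aaa': in L2? Yes
  'abb': in L2? Yes
  'ba': in L2? No
  'bb': in L2? Yes
Intersection = {aaa, abb, bb}
|L1 ∩ L2| = 3

3


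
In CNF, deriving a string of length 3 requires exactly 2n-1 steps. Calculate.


Chomsky Normal Form derivation:
String length n = 3
Each step either:
  - Splits a nonterminal into two (n-1 such steps)
  - Converts a nonterminal to terminal (n such steps)
Total = (n-1) + n = 2n - 1
= 2(3) - 1
= 6 - 1
= 5

5


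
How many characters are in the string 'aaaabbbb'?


String: 'aaaabbbb'
Counting characters:
  'a' appears 4 time(s)
  'b' appears 4 time(s)
Total length = 4 + 4 = 8

8


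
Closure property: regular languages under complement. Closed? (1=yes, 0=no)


Regular languages are closed under:
- Union (DFA product construction)
- Intersection (DFA product construction)
- Complement (swap accept/reject states)
- Concatenation (NFA construction)
- Kleene star (NFA construction)
complement is in this list
Therefore: closed

1


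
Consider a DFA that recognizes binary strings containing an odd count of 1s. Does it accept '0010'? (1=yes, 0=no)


DFA has 2 states: q_even (start, accept=no) and q_odd
Processing string '0010' character by character:
  Position 0: read '0', 1-count=0 -> q_even (no change)
  Position 1: read '0', 1-count=0 -> q_even (no change)
  Position 2: read '1', 1-count=1 -> q_odd
  Position 3: read '0', 1-count=1 -> q_odd (no change)
Final state: q_odd, total 1s = 1 (odd); the DFA requires an odd count -> accept

1


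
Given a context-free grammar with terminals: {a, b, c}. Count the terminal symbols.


Terminal symbols: a, b, c
Counting each: a (#1), b (#2), c (#3)
Total = 3

3


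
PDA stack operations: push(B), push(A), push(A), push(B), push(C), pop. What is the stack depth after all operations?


Tracing stack operations:
  push(B) -> stack = [B], depth=1
  push(A) -> stack = [B,A], depth=2
  push(A) -> stack = [B,A,A], depth=3
  push(B) -> stack = [B,A,A,B], depth=4
  push(C) -> stack = [B,A,A,B,C], depth=5
  pop -> removed C, stack = [B,A,A,B], depth=4
Final depth = 4

4


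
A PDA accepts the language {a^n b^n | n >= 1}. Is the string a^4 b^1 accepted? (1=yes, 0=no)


Language requires equal numbers of a's and b's
PDA pushes for each 'a', pops for each 'b'
Number of a's = 4
Number of b's = 1
4 != 1 -> Reject

0


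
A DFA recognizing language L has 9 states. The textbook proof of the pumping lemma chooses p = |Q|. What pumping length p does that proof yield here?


Pumping lemma for regular languages (standard proof):
Take p = |Q|, the number of DFA states.
Any string of length >= |Q| passes through |Q|+1 states while reading its first |Q| symbols,
so by pigeonhole some state repeats, giving the loop that can be pumped.
Here |Q| = 9
Therefore the proof uses p = 9

9


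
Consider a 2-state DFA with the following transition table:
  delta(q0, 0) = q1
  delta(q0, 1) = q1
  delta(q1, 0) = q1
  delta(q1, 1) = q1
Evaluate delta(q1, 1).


Looking up transition function:
delta(q1, 1) in the table
Row: q1, Column: 1
Result: q1

q1


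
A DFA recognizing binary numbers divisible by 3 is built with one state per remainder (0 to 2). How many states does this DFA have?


Divisibility by 3 is tracked via the remainder mod 3: 0, 1, ..., 2
The construction assigns one state to each remainder
Number of remainders = 3

3


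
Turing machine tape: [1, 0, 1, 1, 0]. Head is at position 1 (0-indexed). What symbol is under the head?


Tape: [1, 0, 1, 1, 0]
Positions: 0 1 2 3 4
Values:    1 0 1 1 0
Head at position 1
tape[1] = 0

0


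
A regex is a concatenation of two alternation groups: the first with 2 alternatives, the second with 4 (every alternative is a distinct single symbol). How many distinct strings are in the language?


First group: 2 alternatives
Second group: 4 alternatives
Concatenation: each choice from group 1 pairs with each from group 2
Total = 2 x 4 = 8

8


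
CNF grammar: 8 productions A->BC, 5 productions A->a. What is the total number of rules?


CNF allows two rule forms:
  A -> BC (binary): 8 rules
  A -> a (terminal): 5 rules
Total = 8 + 5 = 13

13


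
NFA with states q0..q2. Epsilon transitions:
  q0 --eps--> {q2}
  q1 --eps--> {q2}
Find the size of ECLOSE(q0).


Starting from q0
Initialize closure = {q0}
Follow epsilon from q0 -> add q2
Final closure: {q0, q2}
Size = 2

2


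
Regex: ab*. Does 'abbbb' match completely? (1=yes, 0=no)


Pattern: ab*
String: 'abbbb'
Pattern requires: exactly one 'a' followed by zero or more 'b's
First char is 'a' -> OK
Rest 'bbbb': all b's? Yes
Result: 1

1


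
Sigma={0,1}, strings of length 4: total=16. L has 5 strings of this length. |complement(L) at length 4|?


Alphabet: {0,1}
String length: 4
Total strings of length 4 = 2^4 = 16
Strings in L = 5
Complement = total - |L|
= 16 - 5
= 11

11


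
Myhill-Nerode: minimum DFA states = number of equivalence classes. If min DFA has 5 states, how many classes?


Myhill-Nerode theorem:
Number of equivalence classes = number of states in minimal DFA
Minimal DFA states = 5
Therefore equivalence classes = 5

5


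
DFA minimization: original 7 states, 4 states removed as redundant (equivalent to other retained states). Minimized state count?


Original DFA: 7 states
Redundant states removed: 4
Minimized states = original - removed
= 7 - 4
= 3

3


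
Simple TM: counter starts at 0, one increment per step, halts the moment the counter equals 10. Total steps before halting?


Counter starts at 0. Counting sequence:
  Step 1: counter = 1
  Step 2: counter = 2
  Step 3: counter = 3
  Step 4: counter = 4
  Step 5: counter = 5
  Step 6: counter = 6
  ...
  Step 10: counter = 10
Counter reached 10 -> halt
Total steps = 10

10


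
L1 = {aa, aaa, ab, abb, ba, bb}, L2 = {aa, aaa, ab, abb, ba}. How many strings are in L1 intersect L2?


L1 = {aa, aaa, ab, abb, ba, bb}
L2 = {aa, aaa, ab, abb, ba}
Checking each string in L1 against L2:
  'aa': in L2? Yes
  'aaa': in L2? Yes
  'ab': in L2? Yes
  'abb': in L2? Yes
  'ba': in L2? Yes
  'bb': in L2? No
Intersection = {aa, aaa, ab, abb, ba}
|L1 ∩ L2| = 5

5


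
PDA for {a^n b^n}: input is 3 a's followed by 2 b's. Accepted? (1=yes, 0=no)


Language requires equal numbers of a's and b's
PDA pushes for each 'a', pops for each 'b'
Number of a's = 3
Number of b's = 2
3 != 2 -> Reject

0


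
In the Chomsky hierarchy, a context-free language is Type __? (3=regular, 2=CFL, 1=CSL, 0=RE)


Chomsky hierarchy levels:
  Type 3: Regular (DFA/NFA/regex)
  Type 2: Context-free (PDA)
  Type 1: Context-sensitive
  Type 0: Recursively enumerable (TM)
'context-free' corresponds to Type 2

2


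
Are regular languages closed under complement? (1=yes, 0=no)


Regular languages are closed under:
- Union (DFA product construction)
- Intersection (DFA product construction)
- Complement (swap accept/reject states)
- Concatenation (NFA construction)
- Kleene star (NFA construction)
complement is in this list
Therefore: closed

1


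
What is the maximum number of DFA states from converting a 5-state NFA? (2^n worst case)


NFA has 5 states
Subset construction: each DFA state = subset of NFA states
Maximum subsets = 2^5
2^5 = 32

32


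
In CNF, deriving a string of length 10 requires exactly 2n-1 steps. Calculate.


Chomsky Normal Form derivation:
String length n = 10
Each step either:
  - Splits a nonterminal into two (n-1 such steps)
  - Converts a nonterminal to terminal (n such steps)
Total = (n-1) + n = 2n - 1
= 2(10) - 1
= 20 - 1
= 19

19


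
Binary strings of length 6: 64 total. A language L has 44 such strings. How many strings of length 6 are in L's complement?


Alphabet: {0,1}
String length: 6
Total strings of length 6 = 2^6 = 64
Strings in L = 44
Complement = total - |L|
= 64 - 44
= 20

20


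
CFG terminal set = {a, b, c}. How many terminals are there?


Terminal symbols: a, b, c
Counting each: a (#1), b (#2), c (#3)
Total = 3

3


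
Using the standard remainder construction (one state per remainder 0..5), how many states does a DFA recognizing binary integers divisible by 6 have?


Divisibility by 6 is tracked via the remainder mod 6: 0, 1, ..., 5
The construction assigns one state to each remainder
Number of remainders = 6

6


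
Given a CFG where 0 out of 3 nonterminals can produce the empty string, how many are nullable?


Nonterminals: {S, A, B}
A nonterminal is nullable if it can derive epsilon
Counting nullable nonterminals: 0
Total nullable = 0

0


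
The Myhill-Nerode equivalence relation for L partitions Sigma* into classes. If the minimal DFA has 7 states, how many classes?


Myhill-Nerode theorem:
Number of equivalence classes = number of states in minimal DFA
Minimal DFA states = 7
Therefore equivalence classes = 7

7


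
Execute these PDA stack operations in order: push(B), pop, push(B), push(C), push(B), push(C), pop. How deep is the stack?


Tracing stack operations:
  push(B) -> stack = [B], depth=1
  pop -> removed B, stack = [], depth=0
  push(B) -> stack = [B], depth=1
  push(C) -> stack = [B,C], depth=2
  push(B) -> stack = [B,C,B], depth=3
  push(C) -> stack = [B,C,B,C], depth=4
  pop -> removed C, stack = [B,C,B], depth=3
Final depth = 3

3


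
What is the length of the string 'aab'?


String: 'aab'
Counting characters:
  'a' appears 2 time(s)
  'b' appears 1 time(s)
Total length = 2 + 1 = 3

3


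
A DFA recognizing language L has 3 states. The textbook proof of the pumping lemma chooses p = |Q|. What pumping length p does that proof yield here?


Pumping lemma for regular languages (standard proof):
Take p = |Q|, the number of DFA states.
Any string of length >= |Q| passes through |Q|+1 states while reading its first |Q| symbols,
so by pigeonhole some state repeats, giving the loop that can be pumped.
Here |Q| = 3
Therefore the proof uses p = 3

3


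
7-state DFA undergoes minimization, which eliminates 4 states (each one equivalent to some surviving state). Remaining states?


Original DFA: 7 states
Redundant states removed: 4
Minimized states = original - removed
= 7 - 4
= 3

3


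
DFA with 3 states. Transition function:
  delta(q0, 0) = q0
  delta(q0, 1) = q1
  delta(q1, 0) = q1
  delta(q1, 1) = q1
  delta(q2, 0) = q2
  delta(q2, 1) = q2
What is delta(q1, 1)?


Looking up transition function:
delta(q1, 1) in the table
Row: q1, Column: 1
Result: q1

q1


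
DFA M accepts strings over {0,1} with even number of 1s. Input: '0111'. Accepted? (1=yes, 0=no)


DFA has 2 states: q_even (start, accept=yes) and q_odd
Processing string '0111' character by character:
  Position 0: read '0', 1-count=0 -> q_even (no change)
  Position 1: read '1', 1-count=1 -> q_odd
  Position 2: read '1', 1-count=2 -> q_even
  Position 3: read '1', 1-count=3 -> q_odd
Final state: q_odd, total 1s = 3 (odd); the DFA requires an even count -> reject

0


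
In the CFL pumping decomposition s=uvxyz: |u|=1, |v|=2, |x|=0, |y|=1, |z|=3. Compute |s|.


|s| = |u| + |v| + |x| + |y| + |z|
= 1 + 2 + 0 + 1 + 3
= 3 + 0 + 4
= 3 + 4
= 7

7


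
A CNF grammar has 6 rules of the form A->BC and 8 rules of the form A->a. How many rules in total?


CNF allows two rule forms:
  A -> BC (binary): 6 rules
  A -> a (terminal): 8 rules
Total = 6 + 8 = 14

14


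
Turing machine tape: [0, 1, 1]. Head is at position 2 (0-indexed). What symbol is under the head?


Tape: [0, 1, 1]
Positions: 0 1 2
Values:    0 1 1
Head at position 2
tape[2] = 1

1


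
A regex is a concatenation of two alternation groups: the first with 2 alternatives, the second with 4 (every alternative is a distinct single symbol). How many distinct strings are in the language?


First group: 2 alternatives
Second group: 4 alternatives
Concatenation: each choice from group 1 pairs with each from group 2
Total = 2 x 4 = 8

8


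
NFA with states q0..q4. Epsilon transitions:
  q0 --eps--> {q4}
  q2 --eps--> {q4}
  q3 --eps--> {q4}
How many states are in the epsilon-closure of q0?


Starting from q0
Initialize closure = {q0}
Follow epsilon from q0 -> add q4
Final closure: {q0, q4}
Size = 2

2


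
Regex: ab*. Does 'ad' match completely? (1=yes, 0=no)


Pattern: ab*
String: 'ad'
Pattern requires: exactly one 'a' followed by zero or more 'b's
First char is 'a' -> OK
Rest 'd': all b's? No
Result: 0

0


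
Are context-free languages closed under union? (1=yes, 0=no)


CFL closure properties:
  Closed under: union, concatenation, Kleene star
  NOT closed under: intersection, complement
Operation 'union' is in closed list -> Yes (closed)

1


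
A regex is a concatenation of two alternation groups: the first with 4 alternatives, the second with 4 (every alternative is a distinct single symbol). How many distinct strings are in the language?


First group: 4 alternatives
Second group: 4 alternatives
Concatenation: each choice from group 1 pairs with each from group 2
Total = 4 x 4 = 16

16


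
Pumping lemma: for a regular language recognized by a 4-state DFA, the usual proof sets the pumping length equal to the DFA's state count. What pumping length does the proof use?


Pumping lemma for regular languages (standard proof):
Take p = |Q|, the number of DFA states.
Any string of length >= |Q| passes through |Q|+1 states while reading its first |Q| symbols,
so by pigeonhole some state repeats, giving the loop that can be pumped.
Here |Q| = 4
Therefore the proof uses p = 4

4


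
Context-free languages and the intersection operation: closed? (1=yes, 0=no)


CFL closure properties:
  Closed under: union, concatenation, Kleene star
  NOT closed under: intersection, complement
Operation 'intersection' is in not-closed list -> No (not closed)

0


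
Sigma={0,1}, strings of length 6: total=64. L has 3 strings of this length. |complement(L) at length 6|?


Alphabet: {0,1}
String length: 6
Total strings of length 6 = 2^6 = 64
Strings in L = 3
Complement = total - |L|
= 64 - 3
= 61

61


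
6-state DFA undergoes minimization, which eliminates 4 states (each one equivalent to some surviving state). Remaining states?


Original DFA: 6 states
Redundant states removed: 4
Minimized states = original - removed
= 6 - 4
= 2

2


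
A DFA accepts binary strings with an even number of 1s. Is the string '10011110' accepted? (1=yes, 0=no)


DFA has 2 states: q_even (start, accept=yes) and q_odd
Processing string '10011110' character by character:
  Position 0: read '1', 1-count=1 -> q_odd
  Position 1: read '0', 1-count=1 -> q_odd (no change)
  Position 2: read '0', 1-count=1 -> q_odd (no change)
  Position 3: read '1', 1-count=2 -> q_even
  Position 4: read '1', 1-count=3 -> q_odd
  Position 5: read '1', 1-count=4 -> q_even
  Position 6: read '1', 1-count=5 -> q_odd
  Position 7: read '0', 1-count=5 -> q_odd (no change)
Final state: q_odd, total 1s = 5 (odd); the DFA requires an even count -> reject

0


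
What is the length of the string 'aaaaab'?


String: 'aaaaab'
Counting characters:
  'a' appears 5 time(s)
  'b' appears 1 time(s)
Total length = 5 + 1 = 6

6


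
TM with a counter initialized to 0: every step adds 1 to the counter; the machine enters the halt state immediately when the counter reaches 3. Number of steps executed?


Counter starts at 0. Counting sequence:
  Step 1: counter = 1
  Step 2: counter = 2
  Step 3: counter = 3
Counter reached 3 -> halt
Total steps = 3

3


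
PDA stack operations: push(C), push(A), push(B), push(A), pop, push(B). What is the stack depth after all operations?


Tracing stack operations:
  push(C) -> stack = [C], depth=1
  push(A) -> stack = [C,A], depth=2
  push(B) -> stack = [C,A,B], depth=3
  push(A) -> stack = [C,A,B,A], depth=4
  pop -> removed A, stack = [C,A,B], depth=3
  push(B) -> stack = [C,A,B,B], depth=4
Final depth = 4

4


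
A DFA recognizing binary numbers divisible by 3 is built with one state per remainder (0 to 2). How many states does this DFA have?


Divisibility by 3 is tracked via the remainder mod 3: 0, 1, ..., 2
The construction assigns one state to each remainder
Number of remainders = 3

3


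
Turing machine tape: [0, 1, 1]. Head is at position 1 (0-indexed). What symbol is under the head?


Tape: [0, 1, 1]
Positions: 0 1 2
Values:    0 1 1
Head at position 1
tape[1] = 1

1


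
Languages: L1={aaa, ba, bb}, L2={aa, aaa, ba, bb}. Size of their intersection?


L1 = {aaa, ba, bb}
L2 = {aa, aaa, ba, bb}
Checking each string in L1 against L2:
  'aaa': in L2? Yes
  'ba': in L2? Yes
  'bb': in L2? Yes
Intersection = {aaa, ba, bb}
|L1 ∩ L2| = 3

3


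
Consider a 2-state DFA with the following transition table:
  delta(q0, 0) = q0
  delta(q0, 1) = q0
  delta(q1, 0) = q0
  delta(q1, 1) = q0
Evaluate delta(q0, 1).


Looking up transition function:
delta(q0, 1) in the table
Row: q0, Column: 1
Result: q0

q0


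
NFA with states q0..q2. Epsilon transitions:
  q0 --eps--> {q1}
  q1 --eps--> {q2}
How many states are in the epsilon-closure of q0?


Starting from q0
Initialize closure = {q0}
Follow epsilon from q0 -> add q1
Follow epsilon from q1 -> add q2
Final closure: {q0, q1, q2}
Size = 3

3


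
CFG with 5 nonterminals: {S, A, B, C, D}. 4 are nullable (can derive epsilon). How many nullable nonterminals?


Nonterminals: {S, A, B, C, D}
A nonterminal is nullable if it can derive epsilon
Counting nullable nonterminals: 4
Total nullable = 4

4


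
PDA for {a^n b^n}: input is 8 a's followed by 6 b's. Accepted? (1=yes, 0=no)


Language requires equal numbers of a's and b's
PDA pushes for each 'a', pops for each 'b'
Number of a's = 8
Number of b's = 6
8 != 6 -> Reject

0


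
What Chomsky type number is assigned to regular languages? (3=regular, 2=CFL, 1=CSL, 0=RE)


Chomsky hierarchy levels:
  Type 3: Regular (DFA/NFA/regex)
  Type 2: Context-free (PDA)
  Type 1: Context-sensitive
  Type 0: Recursively enumerable (TM)
'regular' corresponds to Type 3

3


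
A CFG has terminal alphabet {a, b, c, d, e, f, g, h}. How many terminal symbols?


Terminal symbols: a, b, c, d, e, f, g, h
Counting each: a (#1), b (#2), c (#3), d (#4), e (#5), f (#6), g (#7), h (#8)
Total = 8

8


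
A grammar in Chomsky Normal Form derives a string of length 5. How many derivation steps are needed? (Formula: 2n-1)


Chomsky Normal Form derivation:
String length n = 5
Each step either:
  - Splits a nonterminal into two (n-1 such steps)
  - Converts a nonterminal to terminal (n such steps)
Total = (n-1) + n = 2n - 1
= 2(5) - 1
= 10 - 1
= 9

9


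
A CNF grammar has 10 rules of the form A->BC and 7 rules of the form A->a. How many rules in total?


CNF allows two rule forms:
  A -> BC (binary): 10 rules
  A -> a (terminal): 7 rules
Total = 10 + 7 = 17

17


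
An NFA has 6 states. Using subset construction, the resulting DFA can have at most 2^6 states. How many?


NFA has 6 states
Subset construction: each DFA state = subset of NFA states
Maximum subsets = 2^6
2^6 = 64

64


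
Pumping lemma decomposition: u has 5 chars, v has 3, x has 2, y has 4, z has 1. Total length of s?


|s| = |u| + |v| + |x| + |y| + |z|
= 5 + 3 + 2 + 4 + 1
= 8 + 2 + 5
= 10 + 5
= 15

15


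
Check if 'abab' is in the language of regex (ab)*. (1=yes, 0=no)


Pattern: (ab)*
String: 'abab'
Pattern requires: zero or more repetitions of 'ab'
Pairs: ['ab', 'ab']
All pairs are 'ab'? Yes
Result: 1

1


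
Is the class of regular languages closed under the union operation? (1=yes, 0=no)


Regular languages are closed under:
- Union (DFA product construction)
- Intersection (DFA product construction)
- Complement (swap accept/reject states)
- Concatenation (NFA construction)
- Kleene star (NFA construction)
union is in this list
Therefore: closed

1


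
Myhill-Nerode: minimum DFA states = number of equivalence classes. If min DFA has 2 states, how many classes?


Myhill-Nerode theorem:
Number of equivalence classes = number of states in minimal DFA
Minimal DFA states = 2
Therefore equivalence classes = 2

2


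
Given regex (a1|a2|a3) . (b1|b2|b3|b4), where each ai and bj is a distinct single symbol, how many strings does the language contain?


First group: 3 alternatives
Second group: 4 alternatives
Concatenation: each choice from group 1 pairs with each from group 2
Total = 3 x 4 = 12

12


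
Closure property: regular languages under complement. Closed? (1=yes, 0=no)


Regular languages are closed under:
- Union (DFA product construction)
- Intersection (DFA product construction)
- Complement (swap accept/reject states)
- Concatenation (NFA construction)
- Kleene star (NFA construction)
complement is in this list
Therefore: closed

1


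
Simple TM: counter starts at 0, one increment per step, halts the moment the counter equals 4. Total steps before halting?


Counter starts at 0. Counting sequence:
  Step 1: counter = 1
  Step 2: counter = 2
  Step 3: counter = 3
  Step 4: counter = 4
Counter reached 4 -> halt
Total steps = 4

4


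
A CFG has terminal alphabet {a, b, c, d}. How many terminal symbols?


Terminal symbols: a, b, c, d
Counting each: a (#1), b (#2), c (#3), d (#4)
Total = 4

4


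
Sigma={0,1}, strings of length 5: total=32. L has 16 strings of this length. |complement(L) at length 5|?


Alphabet: {0,1}
String length: 5
Total strings of length 5 = 2^5 = 32
Strings in L = 16
Complement = total - |L|
= 32 - 16
= 16

16


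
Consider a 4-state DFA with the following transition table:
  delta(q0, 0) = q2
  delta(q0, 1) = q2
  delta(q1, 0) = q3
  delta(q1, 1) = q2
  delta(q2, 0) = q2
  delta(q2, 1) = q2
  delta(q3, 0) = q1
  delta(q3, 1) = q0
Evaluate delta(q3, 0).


Looking up transition function:
delta(q3, 0) in the table
Row: q3, Column: 0
Result: q1

q1


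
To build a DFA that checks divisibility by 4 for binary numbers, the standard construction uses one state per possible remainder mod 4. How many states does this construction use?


Divisibility by 4 is tracked via the remainder mod 4: 0, 1, ..., 3
The construction assigns one state to each remainder
Number of remainders = 4

4


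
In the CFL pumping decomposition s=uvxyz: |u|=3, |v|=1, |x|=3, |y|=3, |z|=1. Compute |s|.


|s| = |u| + |v| + |x| + |y| + |z|
= 3 + 1 + 3 + 3 + 1
= 4 + 3 + 4
= 7 + 4
= 11

11


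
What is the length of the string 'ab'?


String: 'ab'
Counting characters:
  'a' appears 1 time(s)
  'b' appears 1 time(s)
Total length = 1 + 1 = 2

2


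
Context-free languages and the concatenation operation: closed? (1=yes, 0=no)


CFL closure properties:
  Closed under: union, concatenation, Kleene star
  NOT closed under: intersection, complement
Operation 'concatenation' is in closed list -> Yes (closed)

1


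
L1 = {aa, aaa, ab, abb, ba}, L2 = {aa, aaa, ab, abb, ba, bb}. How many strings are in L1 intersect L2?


L1 = {aa, aaa, ab, abb, ba}
L2 = {aa, aaa, ab, abb, ba, bb}
Checking each string in L1 against L2:
  'aa': in L2? Yes
  'aaa': in L2? Yes
  'ab': in L2? Yes
  'abb': in L2? Yes
  'ba': in L2? Yes
Intersection = {aa, aaa, ab, abb, ba}
|L1 ∩ L2| = 5

5


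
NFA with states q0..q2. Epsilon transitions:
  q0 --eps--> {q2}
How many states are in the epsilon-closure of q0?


Starting from q0
Initialize closure = {q0}
Follow epsilon from q0 -> add q2
Final closure: {q0, q2}
Size = 2

2


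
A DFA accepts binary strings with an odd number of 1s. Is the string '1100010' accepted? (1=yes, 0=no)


DFA has 2 states: q_even (start, accept=no) and q_odd
Processing string '1100010' character by character:
  Position 0: read '1', 1-count=1 -> q_odd
  Position 1: read '1', 1-count=2 -> q_even
  Position 2: read '0', 1-count=2 -> q_even (no change)
  Position 3: read '0', 1-count=2 -> q_even (no change)
  Position 4: read '0', 1-count=2 -> q_even (no change)
  Position 5: read '1', 1-count=3 -> q_odd
  Position 6: read '0', 1-count=3 -> q_odd (no change)
Final state: q_odd, total 1s = 3 (odd); the DFA requires an odd count -> accept

1


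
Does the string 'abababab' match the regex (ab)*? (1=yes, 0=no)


Pattern: (ab)*
String: 'abababab'
Pattern requires: zero or more repetitions of 'ab'
Pairs: ['ab', 'ab', 'ab', 'ab']
All pairs are 'ab'? Yes
Result: 1

1


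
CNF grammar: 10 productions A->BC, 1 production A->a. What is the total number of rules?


CNF allows two rule forms:
  A -> BC (binary): 10 rules
  A -> a (terminal): 1 rule
Total = 10 + 1 = 11

11


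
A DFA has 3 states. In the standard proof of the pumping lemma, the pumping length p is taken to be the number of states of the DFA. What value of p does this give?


Pumping lemma for regular languages (standard proof):
Take p = |Q|, the number of DFA states.
Any string of length >= |Q| passes through |Q|+1 states while reading its first |Q| symbols,
so by pigeonhole some state repeats, giving the loop that can be pumped.
Here |Q| = 3
Therefore the proof uses p = 3

3


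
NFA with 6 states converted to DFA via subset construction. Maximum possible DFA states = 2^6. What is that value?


NFA has 6 states
Subset construction: each DFA state = subset of NFA states
Maximum subsets = 2^6
2^6 = 64

64


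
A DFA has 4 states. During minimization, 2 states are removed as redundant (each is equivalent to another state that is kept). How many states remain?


Original DFA: 4 states
Redundant states removed: 2
Minimized states = original - removed
= 4 - 2
= 2

2


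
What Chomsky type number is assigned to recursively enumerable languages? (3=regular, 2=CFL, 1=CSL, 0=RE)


Chomsky hierarchy levels:
  Type 3: Regular (DFA/NFA/regex)
  Type 2: Context-free (PDA)
  Type 1: Context-sensitive
  Type 0: Recursively enumerable (TM)
'recursively enumerable' corresponds to Type 0

0


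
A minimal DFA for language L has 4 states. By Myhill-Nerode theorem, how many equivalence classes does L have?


Myhill-Nerode theorem:
Number of equivalence classes = number of states in minimal DFA
Minimal DFA states = 4
Therefore equivalence classes = 4

4
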